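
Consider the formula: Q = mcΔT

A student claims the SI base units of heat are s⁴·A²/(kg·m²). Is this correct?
Units of each symbol in Q = mcΔT:
  m (mass): kg
  c (specific heat capacity, in J/(kg·K)): m²/(s²·K)
  ΔT (temperature change): K

Multiplying the contributions: [kg] · [m²/(s²·K)] · [K]
Adding exponents of each base unit: kg: 1, m: 2, s: -2
SI base units of heat: kg·m²/s²

The claimed units s⁴·A²/(kg·m²) (exponents kg: -1, m: -2, s: 4, A: 2) do not match the derived units kg·m²/s² (exponents kg: 1, m: 2, s: -2), so the claim is incorrect.

Answer: No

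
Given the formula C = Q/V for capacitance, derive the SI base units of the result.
Units of each symbol in C = Q/V:
  Q (charge, in coulombs): s·A
  V (voltage, in volts): kg·m²/(s³·A)  → in the denominator, contributes s³·A/(kg·m²)

Multiplying the contributions: [s·A] · [s³·A/(kg·m²)]
Adding exponents of each base unit: kg: -1, m: -2, s: 4, A: 2
SI base units of capacitance: s⁴·A²/(kg·m²)

Answer: s⁴·A²/(kg·m²)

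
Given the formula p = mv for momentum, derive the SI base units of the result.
Units of each symbol in p = mv:
  m (mass): kg
  v (velocity): m/s

Multiplying the contributions: [kg] · [m/s]
Adding exponents of each base unit: kg: 1, m: 1, s: -1
SI base units of momentum: kg·m/s

Answer: kg·m/s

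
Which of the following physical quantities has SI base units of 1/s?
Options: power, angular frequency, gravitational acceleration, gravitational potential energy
Checking the SI base units of each option:
  power (P = W/t): kg·m²/s³  ✗
  angular frequency (ω = 2πf): 1/s  ✓ matches
  gravitational acceleration (g = GM/r²): m/s²  ✗
  gravitational potential energy (U = -GMm/r): kg·m²/s²  ✗

Only angular frequency has units 1/s.

Answer: angular frequency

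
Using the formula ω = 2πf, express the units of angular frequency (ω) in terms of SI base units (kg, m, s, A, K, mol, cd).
Units of each symbol in ω = 2πf:
  f (frequency): 1/s
  The factor 2π is dimensionless.

Multiplying the contributions: [1/s]
Adding exponents of each base unit: s: -1
SI base units of angular frequency: 1/s

Answer: 1/s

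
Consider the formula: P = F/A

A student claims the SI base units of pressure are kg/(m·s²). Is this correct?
Units of each symbol in P = F/A:
  F (force): kg·m/s²
  A (area): m²  → in the denominator, contributes 1/m²

Multiplying the contributions: [kg·m/s²] · [1/m²]
Adding exponents of each base unit: kg: 1, m: -1, s: -2
SI base units of pressure: kg/(m·s²)

The claimed units kg/(m·s²) match the derived units, so the claim is correct.

Answer: Yes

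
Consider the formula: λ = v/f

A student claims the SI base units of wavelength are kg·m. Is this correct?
Units of each symbol in λ = v/f:
  v (wave speed): m/s
  f (frequency): 1/s  → in the denominator, contributes s

Multiplying the contributions: [m/s] · [s]
Adding exponents of each base unit: m: 1
SI base units of wavelength: m

The claimed units kg·m (exponents kg: 1, m: 1) do not match the derived units m (exponents m: 1), so the claim is incorrect.

Answer: No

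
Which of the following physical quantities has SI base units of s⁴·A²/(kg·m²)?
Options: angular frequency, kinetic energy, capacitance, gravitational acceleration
Checking the SI base units of each option:
  angular frequency (ω = 2πf): 1/s  ✗
  kinetic energy (E = ½mv²): kg·m²/s²  ✗
  capacitance (C = Q/V): s⁴·A²/(kg·m²)  ✓ matches
  gravitational acceleration (g = GM/r²): m/s²  ✗

Only capacitance has units s⁴·A²/(kg·m²).

Answer: capacitance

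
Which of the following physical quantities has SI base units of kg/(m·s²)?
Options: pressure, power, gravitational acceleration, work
Checking the SI base units of each option:
  pressure (P = F/A): kg/(m·s²)  ✓ matches
  power (P = W/t): kg·m²/s³  ✗
  gravitational acceleration (g = GM/r²): m/s²  ✗
  work (W = Fd): kg·m²/s²  ✗

Only pressure has units kg/(m·s²).

Answer: pressure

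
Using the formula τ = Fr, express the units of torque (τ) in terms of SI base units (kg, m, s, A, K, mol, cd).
Units of each symbol in τ = Fr:
  F (force): kg·m/s²
  r (lever arm): m

Multiplying the contributions: [kg·m/s²] · [m]
Adding exponents of each base unit: kg: 1, m: 2, s: -2
SI base units of torque: kg·m²/s²

Answer: kg·m²/s²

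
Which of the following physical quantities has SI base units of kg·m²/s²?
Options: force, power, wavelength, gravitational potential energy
Checking the SI base units of each option:
  force (F = ma): kg·m/s²  ✗
  power (P = W/t): kg·m²/s³  ✗
  wavelength (λ = v/f): m  ✗
  gravitational potential energy (U = -GMm/r): kg·m²/s²  ✓ matches

Only gravitational potential energy has units kg·m²/s².

Answer: gravitational potential energy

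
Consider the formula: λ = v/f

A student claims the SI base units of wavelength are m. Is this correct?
Units of each symbol in λ = v/f:
  v (wave speed): m/s
  f (frequency): 1/s  → in the denominator, contributes s

Multiplying the contributions: [m/s] · [s]
Adding exponents of each base unit: m: 1
SI base units of wavelength: m

The claimed units m match the derived units, so the claim is correct.

Answer: Yes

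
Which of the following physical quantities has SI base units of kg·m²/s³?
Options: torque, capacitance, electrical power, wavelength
Checking the SI base units of each option:
  torque (τ = Fr): kg·m²/s²  ✗
  capacitance (C = Q/V): s⁴·A²/(kg·m²)  ✗
  electrical power (P = IV): kg·m²/s³  ✓ matches
  wavelength (λ = v/f): m  ✗

Only electrical power has units kg·m²/s³.

Answer: electrical power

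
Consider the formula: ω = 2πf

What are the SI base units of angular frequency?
Units of each symbol in ω = 2πf:
  f (frequency): 1/s
  The factor 2π is dimensionless.

Multiplying the contributions: [1/s]
Adding exponents of each base unit: s: -1
SI base units of angular frequency: 1/s

Answer: 1/s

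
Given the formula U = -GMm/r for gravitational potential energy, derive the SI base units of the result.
Units of each symbol in U = -GMm/r:
  G (gravitational constant): m³/(kg·s²)
  M (mass): kg
  m (mass): kg
  r (distance): m  → in the denominator, contributes 1/m
  The minus sign does not affect the units.

Multiplying the contributions: [m³/(kg·s²)] · [kg] · [kg] · [1/m]
Adding exponents of each base unit: kg: 1, m: 2, s: -2
SI base units of gravitational potential energy: kg·m²/s²

Answer: kg·m²/s²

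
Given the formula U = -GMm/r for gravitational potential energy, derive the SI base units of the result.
Units of each symbol in U = -GMm/r:
  G (gravitational constant): m³/(kg·s²)
  M (mass): kg
  m (mass): kg
  r (distance): m  → in the denominator, contributes 1/m
  The minus sign does not affect the units.

Multiplying the contributions: [m³/(kg·s²)] · [kg] · [kg] · [1/m]
Adding exponents of each base unit: kg: 1, m: 2, s: -2
SI base units of gravitational potential energy: kg·m²/s²

Answer: kg·m²/s²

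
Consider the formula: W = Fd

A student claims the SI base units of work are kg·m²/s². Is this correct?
Units of each symbol in W = Fd:
  F (force): kg·m/s²
  d (displacement): m

Multiplying the contributions: [kg·m/s²] · [m]
Adding exponents of each base unit: kg: 1, m: 2, s: -2
SI base units of work: kg·m²/s²

The claimed units kg·m²/s² match the derived units, so the claim is correct.

Answer: Yes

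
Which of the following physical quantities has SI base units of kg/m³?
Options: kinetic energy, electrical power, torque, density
Checking the SI base units of each option:
  kinetic energy (E = ½mv²): kg·m²/s²  ✗
  electrical power (P = IV): kg·m²/s³  ✗
  torque (τ = Fr): kg·m²/s²  ✗
  density (ρ = m/V): kg/m³  ✓ matches

Only density has units kg/m³.

Answer: density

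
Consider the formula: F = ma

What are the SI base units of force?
Units of each symbol in F = ma:
  m (mass): kg
  a (acceleration): m/s²

Multiplying the contributions: [kg] · [m/s²]
Adding exponents of each base unit: kg: 1, m: 1, s: -2
SI base units of force: kg·m/s²

Answer: kg·m/s²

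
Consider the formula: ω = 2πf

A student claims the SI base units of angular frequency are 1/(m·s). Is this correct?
Units of each symbol in ω = 2πf:
  f (frequency): 1/s
  The factor 2π is dimensionless.

Multiplying the contributions: [1/s]
Adding exponents of each base unit: s: -1
SI base units of angular frequency: 1/s

The claimed units 1/(m·s) (exponents m: -1, s: -1) do not match the derived units 1/s (exponents s: -1), so the claim is incorrect.

Answer: No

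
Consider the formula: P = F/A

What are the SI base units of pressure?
Units of each symbol in P = F/A:
  F (force): kg·m/s²
  A (area): m²  → in the denominator, contributes 1/m²

Multiplying the contributions: [kg·m/s²] · [1/m²]
Adding exponents of each base unit: kg: 1, m: -1, s: -2
SI base units of pressure: kg/(m·s²)

Answer: kg/(m·s²)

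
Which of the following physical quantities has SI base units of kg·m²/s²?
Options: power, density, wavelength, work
Checking the SI base units of each option:
  power (P = W/t): kg·m²/s³  ✗
  density (ρ = m/V): kg/m³  ✗
  wavelength (λ = v/f): m  ✗
  work (W = Fd): kg·m²/s²  ✓ matches

Only work has units kg·m²/s².

Answer: work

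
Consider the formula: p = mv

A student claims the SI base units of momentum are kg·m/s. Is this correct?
Units of each symbol in p = mv:
  m (mass): kg
  v (velocity): m/s

Multiplying the contributions: [kg] · [m/s]
Adding exponents of each base unit: kg: 1, m: 1, s: -1
SI base units of momentum: kg·m/s

The claimed units kg·m/s match the derived units, so the claim is correct.

Answer: Yes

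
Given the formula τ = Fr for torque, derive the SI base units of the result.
Units of each symbol in τ = Fr:
  F (force): kg·m/s²
  r (lever arm): m

Multiplying the contributions: [kg·m/s²] · [m]
Adding exponents of each base unit: kg: 1, m: 2, s: -2
SI base units of torque: kg·m²/s²

Answer: kg·m²/s²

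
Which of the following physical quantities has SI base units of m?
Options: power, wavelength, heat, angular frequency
Checking the SI base units of each option:
  power (P = W/t): kg·m²/s³  ✗
  wavelength (λ = v/f): m  ✓ matches
  heat (Q = mcΔT): kg·m²/s²  ✗
  angular frequency (ω = 2πf): 1/s  ✗

Only wavelength has units m.

Answer: wavelength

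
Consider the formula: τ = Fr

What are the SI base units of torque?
Units of each symbol in τ = Fr:
  F (force): kg·m/s²
  r (lever arm): m

Multiplying the contributions: [kg·m/s²] · [m]
Adding exponents of each base unit: kg: 1, m: 2, s: -2
SI base units of torque: kg·m²/s²

Answer: kg·m²/s²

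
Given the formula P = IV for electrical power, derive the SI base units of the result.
Units of each symbol in P = IV:
  I (current): A
  V (voltage, in volts): kg·m²/(s³·A)

Multiplying the contributions: [A] · [kg·m²/(s³·A)]
Adding exponents of each base unit: kg: 1, m: 2, s: -3
SI base units of electrical power: kg·m²/s³

Answer: kg·m²/s³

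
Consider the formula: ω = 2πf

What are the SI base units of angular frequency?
Units of each symbol in ω = 2πf:
  f (frequency): 1/s
  The factor 2π is dimensionless.

Multiplying the contributions: [1/s]
Adding exponents of each base unit: s: -1
SI base units of angular frequency: 1/s

Answer: 1/s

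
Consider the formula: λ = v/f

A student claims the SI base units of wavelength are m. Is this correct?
Units of each symbol in λ = v/f:
  v (wave speed): m/s
  f (frequency): 1/s  → in the denominator, contributes s

Multiplying the contributions: [m/s] · [s]
Adding exponents of each base unit: m: 1
SI base units of wavelength: m

The claimed units m match the derived units, so the claim is correct.

Answer: Yes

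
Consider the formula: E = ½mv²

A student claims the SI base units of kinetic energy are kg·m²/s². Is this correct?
Units of each symbol in E = ½mv²:
  m (mass): kg
  v (speed): m/s  → to the power 2, contributes m²/s²
  The factor ½ is dimensionless.

Multiplying the contributions: [kg] · [m²/s²]
Adding exponents of each base unit: kg: 1, m: 2, s: -2
SI base units of kinetic energy: kg·m²/s²

The claimed units kg·m²/s² match the derived units, so the claim is correct.

Answer: Yes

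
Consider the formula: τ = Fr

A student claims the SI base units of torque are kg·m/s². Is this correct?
Units of each symbol in τ = Fr:
  F (force): kg·m/s²
  r (lever arm): m

Multiplying the contributions: [kg·m/s²] · [m]
Adding exponents of each base unit: kg: 1, m: 2, s: -2
SI base units of torque: kg·m²/s²

The claimed units kg·m/s² (exponents kg: 1, m: 1, s: -2) do not match the derived units kg·m²/s² (exponents kg: 1, m: 2, s: -2), so the claim is incorrect.

Answer: No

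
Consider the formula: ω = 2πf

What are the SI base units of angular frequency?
Units of each symbol in ω = 2πf:
  f (frequency): 1/s
  The factor 2π is dimensionless.

Multiplying the contributions: [1/s]
Adding exponents of each base unit: s: -1
SI base units of angular frequency: 1/s

Answer: 1/s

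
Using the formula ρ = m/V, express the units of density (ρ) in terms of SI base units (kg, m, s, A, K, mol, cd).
Units of each symbol in ρ = m/V:
  m (mass): kg
  V (volume): m³  → in the denominator, contributes 1/m³

Multiplying the contributions: [kg] · [1/m³]
Adding exponents of each base unit: kg: 1, m: -3
SI base units of density: kg/m³

Answer: kg/m³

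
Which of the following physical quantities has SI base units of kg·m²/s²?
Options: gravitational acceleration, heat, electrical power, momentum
Checking the SI base units of each option:
  gravitational acceleration (g = GM/r²): m/s²  ✗
  heat (Q = mcΔT): kg·m²/s²  ✓ matches
  electrical power (P = IV): kg·m²/s³  ✗
  momentum (p = mv): kg·m/s  ✗

Only heat has units kg·m²/s².

Answer: heat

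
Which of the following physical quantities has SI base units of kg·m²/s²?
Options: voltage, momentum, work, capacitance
Checking the SI base units of each option:
  voltage (V = IR): kg·m²/(s³·A)  ✗
  momentum (p = mv): kg·m/s  ✗
  work (W = Fd): kg·m²/s²  ✓ matches
  capacitance (C = Q/V): s⁴·A²/(kg·m²)  ✗

Only work has units kg·m²/s².

Answer: work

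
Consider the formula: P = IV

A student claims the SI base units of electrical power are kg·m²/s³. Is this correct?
Units of each symbol in P = IV:
  I (current): A
  V (voltage, in volts): kg·m²/(s³·A)

Multiplying the contributions: [A] · [kg·m²/(s³·A)]
Adding exponents of each base unit: kg: 1, m: 2, s: -3
SI base units of electrical power: kg·m²/s³

The claimed units kg·m²/s³ match the derived units, so the claim is correct.

Answer: Yes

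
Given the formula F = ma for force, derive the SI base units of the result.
Units of each symbol in F = ma:
  m (mass): kg
  a (acceleration): m/s²

Multiplying the contributions: [kg] · [m/s²]
Adding exponents of each base unit: kg: 1, m: 1, s: -2
SI base units of force: kg·m/s²

Answer: kg·m/s²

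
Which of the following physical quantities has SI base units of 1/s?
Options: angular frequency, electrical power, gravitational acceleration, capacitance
Checking the SI base units of each option:
  angular frequency (ω = 2πf): 1/s  ✓ matches
  electrical power (P = IV): kg·m²/s³  ✗
  gravitational acceleration (g = GM/r²): m/s²  ✗
  capacitance (C = Q/V): s⁴·A²/(kg·m²)  ✗

Only angular frequency has units 1/s.

Answer: angular frequency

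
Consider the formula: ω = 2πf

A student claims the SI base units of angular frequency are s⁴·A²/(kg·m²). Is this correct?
Units of each symbol in ω = 2πf:
  f (frequency): 1/s
  The factor 2π is dimensionless.

Multiplying the contributions: [1/s]
Adding exponents of each base unit: s: -1
SI base units of angular frequency: 1/s

The claimed units s⁴·A²/(kg·m²) (exponents kg: -1, m: -2, s: 4, A: 2) do not match the derived units 1/s (exponents s: -1), so the claim is incorrect.

Answer: No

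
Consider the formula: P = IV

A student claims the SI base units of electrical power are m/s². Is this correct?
Units of each symbol in P = IV:
  I (current): A
  V (voltage, in volts): kg·m²/(s³·A)

Multiplying the contributions: [A] · [kg·m²/(s³·A)]
Adding exponents of each base unit: kg: 1, m: 2, s: -3
SI base units of electrical power: kg·m²/s³

The claimed units m/s² (exponents m: 1, s: -2) do not match the derived units kg·m²/s³ (exponents kg: 1, m: 2, s: -3), so the claim is incorrect.

Answer: No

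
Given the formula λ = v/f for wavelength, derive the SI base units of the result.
Units of each symbol in λ = v/f:
  v (wave speed): m/s
  f (frequency): 1/s  → in the denominator, contributes s

Multiplying the contributions: [m/s] · [s]
Adding exponents of each base unit: m: 1
SI base units of wavelength: m

Answer: m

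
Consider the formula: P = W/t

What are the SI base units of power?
Units of each symbol in P = W/t:
  W (work): kg·m²/s²
  t (time): s  → in the denominator, contributes 1/s

Multiplying the contributions: [kg·m²/s²] · [1/s]
Adding exponents of each base unit: kg: 1, m: 2, s: -3
SI base units of power: kg·m²/s³

Answer: kg·m²/s³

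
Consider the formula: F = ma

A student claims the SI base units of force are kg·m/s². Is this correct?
Units of each symbol in F = ma:
  m (mass): kg
  a (acceleration): m/s²

Multiplying the contributions: [kg] · [m/s²]
Adding exponents of each base unit: kg: 1, m: 1, s: -2
SI base units of force: kg·m/s²

The claimed units kg·m/s² match the derived units, so the claim is correct.

Answer: Yes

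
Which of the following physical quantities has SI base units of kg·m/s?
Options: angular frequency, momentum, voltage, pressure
Checking the SI base units of each option:
  angular frequency (ω = 2πf): 1/s  ✗
  momentum (p = mv): kg·m/s  ✓ matches
  voltage (V = IR): kg·m²/(s³·A)  ✗
  pressure (P = F/A): kg/(m·s²)  ✗

Only momentum has units kg·m/s.

Answer: momentum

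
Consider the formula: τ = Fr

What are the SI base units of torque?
Units of each symbol in τ = Fr:
  F (force): kg·m/s²
  r (lever arm): m

Multiplying the contributions: [kg·m/s²] · [m]
Adding exponents of each base unit: kg: 1, m: 2, s: -2
SI base units of torque: kg·m²/s²

Answer: kg·m²/s²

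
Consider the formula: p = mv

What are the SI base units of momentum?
Units of each symbol in p = mv:
  m (mass): kg
  v (velocity): m/s

Multiplying the contributions: [kg] · [m/s]
Adding exponents of each base unit: kg: 1, m: 1, s: -1
SI base units of momentum: kg·m/s

Answer: kg·m/s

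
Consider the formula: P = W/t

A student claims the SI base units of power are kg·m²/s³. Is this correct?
Units of each symbol in P = W/t:
  W (work): kg·m²/s²
  t (time): s  → in the denominator, contributes 1/s

Multiplying the contributions: [kg·m²/s²] · [1/s]
Adding exponents of each base unit: kg: 1, m: 2, s: -3
SI base units of power: kg·m²/s³

The claimed units kg·m²/s³ match the derived units, so the claim is correct.

Answer: Yes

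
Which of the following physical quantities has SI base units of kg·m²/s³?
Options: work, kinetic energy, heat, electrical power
Checking the SI base units of each option:
  work (W = Fd): kg·m²/s²  ✗
  kinetic energy (E = ½mv²): kg·m²/s²  ✗
  heat (Q = mcΔT): kg·m²/s²  ✗
  electrical power (P = IV): kg·m²/s³  ✓ matches

Only electrical power has units kg·m²/s³.

Answer: electrical power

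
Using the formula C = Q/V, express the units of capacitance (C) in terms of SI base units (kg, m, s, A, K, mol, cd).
Units of each symbol in C = Q/V:
  Q (charge, in coulombs): s·A
  V (voltage, in volts): kg·m²/(s³·A)  → in the denominator, contributes s³·A/(kg·m²)

Multiplying the contributions: [s·A] · [s³·A/(kg·m²)]
Adding exponents of each base unit: kg: -1, m: -2, s: 4, A: 2
SI base units of capacitance: s⁴·A²/(kg·m²)

Answer: s⁴·A²/(kg·m²)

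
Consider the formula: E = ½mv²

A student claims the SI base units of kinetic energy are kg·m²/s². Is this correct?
Units of each symbol in E = ½mv²:
  m (mass): kg
  v (speed): m/s  → to the power 2, contributes m²/s²
  The factor ½ is dimensionless.

Multiplying the contributions: [kg] · [m²/s²]
Adding exponents of each base unit: kg: 1, m: 2, s: -2
SI base units of kinetic energy: kg·m²/s²

The claimed units kg·m²/s² match the derived units, so the claim is correct.

Answer: Yes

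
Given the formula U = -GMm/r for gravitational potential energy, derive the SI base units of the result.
Units of each symbol in U = -GMm/r:
  G (gravitational constant): m³/(kg·s²)
  M (mass): kg
  m (mass): kg
  r (distance): m  → in the denominator, contributes 1/m
  The minus sign does not affect the units.

Multiplying the contributions: [m³/(kg·s²)] · [kg] · [kg] · [1/m]
Adding exponents of each base unit: kg: 1, m: 2, s: -2
SI base units of gravitational potential energy: kg·m²/s²

Answer: kg·m²/s²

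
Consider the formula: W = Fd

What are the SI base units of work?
Units of each symbol in W = Fd:
  F (force): kg·m/s²
  d (displacement): m

Multiplying the contributions: [kg·m/s²] · [m]
Adding exponents of each base unit: kg: 1, m: 2, s: -2
SI base units of work: kg·m²/s²

Answer: kg·m²/s²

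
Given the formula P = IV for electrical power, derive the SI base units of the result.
Units of each symbol in P = IV:
  I (current): A
  V (voltage, in volts): kg·m²/(s³·A)

Multiplying the contributions: [A] · [kg·m²/(s³·A)]
Adding exponents of each base unit: kg: 1, m: 2, s: -3
SI base units of electrical power: kg·m²/s³

Answer: kg·m²/s³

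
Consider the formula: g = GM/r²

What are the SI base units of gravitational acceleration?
Units of each symbol in g = GM/r²:
  G (gravitational constant): m³/(kg·s²)
  M (mass): kg
  r (distance): m  → to the power 2 in the denominator, contributes 1/m²

Multiplying the contributions: [m³/(kg·s²)] · [kg] · [1/m²]
Adding exponents of each base unit: m: 1, s: -2
SI base units of gravitational acceleration: m/s²

Answer: m/s²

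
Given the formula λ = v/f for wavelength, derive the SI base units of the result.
Units of each symbol in λ = v/f:
  v (wave speed): m/s
  f (frequency): 1/s  → in the denominator, contributes s

Multiplying the contributions: [m/s] · [s]
Adding exponents of each base unit: m: 1
SI base units of wavelength: m

Answer: m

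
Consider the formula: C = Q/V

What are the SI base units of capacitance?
Units of each symbol in C = Q/V:
  Q (charge, in coulombs): s·A
  V (voltage, in volts): kg·m²/(s³·A)  → in the denominator, contributes s³·A/(kg·m²)

Multiplying the contributions: [s·A] · [s³·A/(kg·m²)]
Adding exponents of each base unit: kg: -1, m: -2, s: 4, A: 2
SI base units of capacitance: s⁴·A²/(kg·m²)

Answer: s⁴·A²/(kg·m²)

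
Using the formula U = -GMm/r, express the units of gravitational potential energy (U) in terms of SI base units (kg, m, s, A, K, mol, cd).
Units of each symbol in U = -GMm/r:
  G (gravitational constant): m³/(kg·s²)
  M (mass): kg
  m (mass): kg
  r (distance): m  → in the denominator, contributes 1/m
  The minus sign does not affect the units.

Multiplying the contributions: [m³/(kg·s²)] · [kg] · [kg] · [1/m]
Adding exponents of each base unit: kg: 1, m: 2, s: -2
SI base units of gravitational potential energy: kg·m²/s²

Answer: kg·m²/s²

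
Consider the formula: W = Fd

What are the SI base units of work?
Units of each symbol in W = Fd:
  F (force): kg·m/s²
  d (displacement): m

Multiplying the contributions: [kg·m/s²] · [m]
Adding exponents of each base unit: kg: 1, m: 2, s: -2
SI base units of work: kg·m²/s²

Answer: kg·m²/s²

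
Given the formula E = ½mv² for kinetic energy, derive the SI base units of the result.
Units of each symbol in E = ½mv²:
  m (mass): kg
  v (speed): m/s  → to the power 2, contributes m²/s²
  The factor ½ is dimensionless.

Multiplying the contributions: [kg] · [m²/s²]
Adding exponents of each base unit: kg: 1, m: 2, s: -2
SI base units of kinetic energy: kg·m²/s²

Answer: kg·m²/s²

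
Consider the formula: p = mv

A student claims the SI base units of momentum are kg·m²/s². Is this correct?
Units of each symbol in p = mv:
  m (mass): kg
  v (velocity): m/s

Multiplying the contributions: [kg] · [m/s]
Adding exponents of each base unit: kg: 1, m: 1, s: -1
SI base units of momentum: kg·m/s

The claimed units kg·m²/s² (exponents kg: 1, m: 2, s: -2) do not match the derived units kg·m/s (exponents kg: 1, m: 1, s: -1), so the claim is incorrect.

Answer: No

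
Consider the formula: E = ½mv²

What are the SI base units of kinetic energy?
Units of each symbol in E = ½mv²:
  m (mass): kg
  v (speed): m/s  → to the power 2, contributes m²/s²
  The factor ½ is dimensionless.

Multiplying the contributions: [kg] · [m²/s²]
Adding exponents of each base unit: kg: 1, m: 2, s: -2
SI base units of kinetic energy: kg·m²/s²

Answer: kg·m²/s²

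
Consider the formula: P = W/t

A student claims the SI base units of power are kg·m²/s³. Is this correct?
Units of each symbol in P = W/t:
  W (work): kg·m²/s²
  t (time): s  → in the denominator, contributes 1/s

Multiplying the contributions: [kg·m²/s²] · [1/s]
Adding exponents of each base unit: kg: 1, m: 2, s: -3
SI base units of power: kg·m²/s³

The claimed units kg·m²/s³ match the derived units, so the claim is correct.

Answer: Yes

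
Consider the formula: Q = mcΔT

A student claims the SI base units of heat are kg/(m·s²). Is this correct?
Units of each symbol in Q = mcΔT:
  m (mass): kg
  c (specific heat capacity, in J/(kg·K)): m²/(s²·K)
  ΔT (temperature change): K

Multiplying the contributions: [kg] · [m²/(s²·K)] · [K]
Adding exponents of each base unit: kg: 1, m: 2, s: -2
SI base units of heat: kg·m²/s²

The claimed units kg/(m·s²) (exponents kg: 1, m: -1, s: -2) do not match the derived units kg·m²/s² (exponents kg: 1, m: 2, s: -2), so the claim is incorrect.

Answer: No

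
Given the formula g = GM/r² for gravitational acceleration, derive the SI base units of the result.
Units of each symbol in g = GM/r²:
  G (gravitational constant): m³/(kg·s²)
  M (mass): kg
  r (distance): m  → to the power 2 in the denominator, contributes 1/m²

Multiplying the contributions: [m³/(kg·s²)] · [kg] · [1/m²]
Adding exponents of each base unit: m: 1, s: -2
SI base units of gravitational acceleration: m/s²

Answer: m/s²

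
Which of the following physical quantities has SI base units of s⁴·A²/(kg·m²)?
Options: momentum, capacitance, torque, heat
Checking the SI base units of each option:
  momentum (p = mv): kg·m/s  ✗
  capacitance (C = Q/V): s⁴·A²/(kg·m²)  ✓ matches
  torque (τ = Fr): kg·m²/s²  ✗
  heat (Q = mcΔT): kg·m²/s²  ✗

Only capacitance has units s⁴·A²/(kg·m²).

Answer: capacitance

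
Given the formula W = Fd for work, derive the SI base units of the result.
Units of each symbol in W = Fd:
  F (force): kg·m/s²
  d (displacement): m

Multiplying the contributions: [kg·m/s²] · [m]
Adding exponents of each base unit: kg: 1, m: 2, s: -2
SI base units of work: kg·m²/s²

Answer: kg·m²/s²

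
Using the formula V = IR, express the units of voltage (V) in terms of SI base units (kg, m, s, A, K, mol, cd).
Units of each symbol in V = IR:
  I (current): A
  R (resistance, in ohms): kg·m²/(s³·A²)

Multiplying the contributions: [A] · [kg·m²/(s³·A²)]
Adding exponents of each base unit: kg: 1, m: 2, s: -3, A: -1
SI base units of voltage: kg·m²/(s³·A)

Answer: kg·m²/(s³·A)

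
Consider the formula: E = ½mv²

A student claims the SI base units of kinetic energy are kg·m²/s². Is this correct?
Units of each symbol in E = ½mv²:
  m (mass): kg
  v (speed): m/s  → to the power 2, contributes m²/s²
  The factor ½ is dimensionless.

Multiplying the contributions: [kg] · [m²/s²]
Adding exponents of each base unit: kg: 1, m: 2, s: -2
SI base units of kinetic energy: kg·m²/s²

The claimed units kg·m²/s² match the derived units, so the claim is correct.

Answer: Yes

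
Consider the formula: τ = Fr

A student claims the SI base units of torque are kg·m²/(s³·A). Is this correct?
Units of each symbol in τ = Fr:
  F (force): kg·m/s²
  r (lever arm): m

Multiplying the contributions: [kg·m/s²] · [m]
Adding exponents of each base unit: kg: 1, m: 2, s: -2
SI base units of torque: kg·m²/s²

The claimed units kg·m²/(s³·A) (exponents kg: 1, m: 2, s: -3, A: -1) do not match the derived units kg·m²/s² (exponents kg: 1, m: 2, s: -2), so the claim is incorrect.

Answer: No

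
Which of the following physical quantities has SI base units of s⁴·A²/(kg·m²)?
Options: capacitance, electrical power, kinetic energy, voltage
Checking the SI base units of each option:
  capacitance (C = Q/V): s⁴·A²/(kg·m²)  ✓ matches
  electrical power (P = IV): kg·m²/s³  ✗
  kinetic energy (E = ½mv²): kg·m²/s²  ✗
  voltage (V = IR): kg·m²/(s³·A)  ✗

Only capacitance has units s⁴·A²/(kg·m²).

Answer: capacitance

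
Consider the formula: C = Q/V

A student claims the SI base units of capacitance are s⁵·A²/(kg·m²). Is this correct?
Units of each symbol in C = Q/V:
  Q (charge, in coulombs): s·A
  V (voltage, in volts): kg·m²/(s³·A)  → in the denominator, contributes s³·A/(kg·m²)

Multiplying the contributions: [s·A] · [s³·A/(kg·m²)]
Adding exponents of each base unit: kg: -1, m: -2, s: 4, A: 2
SI base units of capacitance: s⁴·A²/(kg·m²)

The claimed units s⁵·A²/(kg·m²) (exponents kg: -1, m: -2, s: 5, A: 2) do not match the derived units s⁴·A²/(kg·m²) (exponents kg: -1, m: -2, s: 4, A: 2), so the claim is incorrect.

Answer: No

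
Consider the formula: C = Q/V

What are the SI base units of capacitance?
Units of each symbol in C = Q/V:
  Q (charge, in coulombs): s·A
  V (voltage, in volts): kg·m²/(s³·A)  → in the denominator, contributes s³·A/(kg·m²)

Multiplying the contributions: [s·A] · [s³·A/(kg·m²)]
Adding exponents of each base unit: kg: -1, m: -2, s: 4, A: 2
SI base units of capacitance: s⁴·A²/(kg·m²)

Answer: s⁴·A²/(kg·m²)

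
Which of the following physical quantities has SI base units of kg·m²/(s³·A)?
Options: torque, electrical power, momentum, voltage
Checking the SI base units of each option:
  torque (τ = Fr): kg·m²/s²  ✗
  electrical power (P = IV): kg·m²/s³  ✗
  momentum (p = mv): kg·m/s  ✗
  voltage (V = IR): kg·m²/(s³·A)  ✓ matches

Only voltage has units kg·m²/(s³·A).

Answer: voltage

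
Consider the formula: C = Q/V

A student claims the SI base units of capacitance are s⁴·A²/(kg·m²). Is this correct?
Units of each symbol in C = Q/V:
  Q (charge, in coulombs): s·A
  V (voltage, in volts): kg·m²/(s³·A)  → in the denominator, contributes s³·A/(kg·m²)

Multiplying the contributions: [s·A] · [s³·A/(kg·m²)]
Adding exponents of each base unit: kg: -1, m: -2, s: 4, A: 2
SI base units of capacitance: s⁴·A²/(kg·m²)

The claimed units s⁴·A²/(kg·m²) match the derived units, so the claim is correct.

Answer: Yes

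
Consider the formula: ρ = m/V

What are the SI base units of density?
Units of each symbol in ρ = m/V:
  m (mass): kg
  V (volume): m³  → in the denominator, contributes 1/m³

Multiplying the contributions: [kg] · [1/m³]
Adding exponents of each base unit: kg: 1, m: -3
SI base units of density: kg/m³

Answer: kg/m³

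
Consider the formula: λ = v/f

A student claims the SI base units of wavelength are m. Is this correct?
Units of each symbol in λ = v/f:
  v (wave speed): m/s
  f (frequency): 1/s  → in the denominator, contributes s

Multiplying the contributions: [m/s] · [s]
Adding exponents of each base unit: m: 1
SI base units of wavelength: m

The claimed units m match the derived units, so the claim is correct.

Answer: Yes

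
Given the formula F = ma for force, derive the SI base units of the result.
Units of each symbol in F = ma:
  m (mass): kg
  a (acceleration): m/s²

Multiplying the contributions: [kg] · [m/s²]
Adding exponents of each base unit: kg: 1, m: 1, s: -2
SI base units of force: kg·m/s²

Answer: kg·m/s²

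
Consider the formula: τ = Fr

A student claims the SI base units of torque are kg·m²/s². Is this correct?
Units of each symbol in τ = Fr:
  F (force): kg·m/s²
  r (lever arm): m

Multiplying the contributions: [kg·m/s²] · [m]
Adding exponents of each base unit: kg: 1, m: 2, s: -2
SI base units of torque: kg·m²/s²

The claimed units kg·m²/s² match the derived units, so the claim is correct.

Answer: Yes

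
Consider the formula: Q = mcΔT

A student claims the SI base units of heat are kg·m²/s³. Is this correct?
Units of each symbol in Q = mcΔT:
  m (mass): kg
  c (specific heat capacity, in J/(kg·K)): m²/(s²·K)
  ΔT (temperature change): K

Multiplying the contributions: [kg] · [m²/(s²·K)] · [K]
Adding exponents of each base unit: kg: 1, m: 2, s: -2
SI base units of heat: kg·m²/s²

The claimed units kg·m²/s³ (exponents kg: 1, m: 2, s: -3) do not match the derived units kg·m²/s² (exponents kg: 1, m: 2, s: -2), so the claim is incorrect.

Answer: No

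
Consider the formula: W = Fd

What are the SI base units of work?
Units of each symbol in W = Fd:
  F (force): kg·m/s²
  d (displacement): m

Multiplying the contributions: [kg·m/s²] · [m]
Adding exponents of each base unit: kg: 1, m: 2, s: -2
SI base units of work: kg·m²/s²

Answer: kg·m²/s²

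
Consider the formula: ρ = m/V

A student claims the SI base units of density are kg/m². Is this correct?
Units of each symbol in ρ = m/V:
  m (mass): kg
  V (volume): m³  → in the denominator, contributes 1/m³

Multiplying the contributions: [kg] · [1/m³]
Adding exponents of each base unit: kg: 1, m: -3
SI base units of density: kg/m³

The claimed units kg/m² (exponents kg: 1, m: -2) do not match the derived units kg/m³ (exponents kg: 1, m: -3), so the claim is incorrect.

Answer: No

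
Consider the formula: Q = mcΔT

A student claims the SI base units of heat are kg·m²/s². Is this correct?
Units of each symbol in Q = mcΔT:
  m (mass): kg
  c (specific heat capacity, in J/(kg·K)): m²/(s²·K)
  ΔT (temperature change): K

Multiplying the contributions: [kg] · [m²/(s²·K)] · [K]
Adding exponents of each base unit: kg: 1, m: 2, s: -2
SI base units of heat: kg·m²/s²

The claimed units kg·m²/s² match the derived units, so the claim is correct.

Answer: Yes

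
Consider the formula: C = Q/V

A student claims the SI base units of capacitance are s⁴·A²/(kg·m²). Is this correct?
Units of each symbol in C = Q/V:
  Q (charge, in coulombs): s·A
  V (voltage, in volts): kg·m²/(s³·A)  → in the denominator, contributes s³·A/(kg·m²)

Multiplying the contributions: [s·A] · [s³·A/(kg·m²)]
Adding exponents of each base unit: kg: -1, m: -2, s: 4, A: 2
SI base units of capacitance: s⁴·A²/(kg·m²)

The claimed units s⁴·A²/(kg·m²) match the derived units, so the claim is correct.

Answer: Yes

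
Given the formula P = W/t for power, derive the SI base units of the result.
Units of each symbol in P = W/t:
  W (work): kg·m²/s²
  t (time): s  → in the denominator, contributes 1/s

Multiplying the contributions: [kg·m²/s²] · [1/s]
Adding exponents of each base unit: kg: 1, m: 2, s: -3
SI base units of power: kg·m²/s³

Answer: kg·m²/s³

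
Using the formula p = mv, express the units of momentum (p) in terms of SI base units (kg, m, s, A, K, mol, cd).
Units of each symbol in p = mv:
  m (mass): kg
  v (velocity): m/s

Multiplying the contributions: [kg] · [m/s]
Adding exponents of each base unit: kg: 1, m: 1, s: -1
SI base units of momentum: kg·m/s

Answer: kg·m/s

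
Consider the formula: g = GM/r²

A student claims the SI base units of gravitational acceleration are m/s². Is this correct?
Units of each symbol in g = GM/r²:
  G (gravitational constant): m³/(kg·s²)
  M (mass): kg
  r (distance): m  → to the power 2 in the denominator, contributes 1/m²

Multiplying the contributions: [m³/(kg·s²)] · [kg] · [1/m²]
Adding exponents of each base unit: m: 1, s: -2
SI base units of gravitational acceleration: m/s²

The claimed units m/s² match the derived units, so the claim is correct.

Answer: Yes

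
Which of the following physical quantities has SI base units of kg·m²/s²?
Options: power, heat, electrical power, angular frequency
Checking the SI base units of each option:
  power (P = W/t): kg·m²/s³  ✗
  heat (Q = mcΔT): kg·m²/s²  ✓ matches
  electrical power (P = IV): kg·m²/s³  ✗
  angular frequency (ω = 2πf): 1/s  ✗

Only heat has units kg·m²/s².

Answer: heat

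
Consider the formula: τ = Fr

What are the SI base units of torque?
Units of each symbol in τ = Fr:
  F (force): kg·m/s²
  r (lever arm): m

Multiplying the contributions: [kg·m/s²] · [m]
Adding exponents of each base unit: kg: 1, m: 2, s: -2
SI base units of torque: kg·m²/s²

Answer: kg·m²/s²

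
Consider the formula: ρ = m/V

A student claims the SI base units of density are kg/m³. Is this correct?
Units of each symbol in ρ = m/V:
  m (mass): kg
  V (volume): m³  → in the denominator, contributes 1/m³

Multiplying the contributions: [kg] · [1/m³]
Adding exponents of each base unit: kg: 1, m: -3
SI base units of density: kg/m³

The claimed units kg/m³ match the derived units, so the claim is correct.

Answer: Yes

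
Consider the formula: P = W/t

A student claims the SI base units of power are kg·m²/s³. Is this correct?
Units of each symbol in P = W/t:
  W (work): kg·m²/s²
  t (time): s  → in the denominator, contributes 1/s

Multiplying the contributions: [kg·m²/s²] · [1/s]
Adding exponents of each base unit: kg: 1, m: 2, s: -3
SI base units of power: kg·m²/s³

The claimed units kg·m²/s³ match the derived units, so the claim is correct.

Answer: Yes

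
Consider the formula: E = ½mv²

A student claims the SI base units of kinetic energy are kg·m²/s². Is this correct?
Units of each symbol in E = ½mv²:
  m (mass): kg
  v (speed): m/s  → to the power 2, contributes m²/s²
  The factor ½ is dimensionless.

Multiplying the contributions: [kg] · [m²/s²]
Adding exponents of each base unit: kg: 1, m: 2, s: -2
SI base units of kinetic energy: kg·m²/s²

The claimed units kg·m²/s² match the derived units, so the claim is correct.

Answer: Yes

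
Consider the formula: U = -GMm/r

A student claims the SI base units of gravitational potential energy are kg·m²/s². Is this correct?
Units of each symbol in U = -GMm/r:
  G (gravitational constant): m³/(kg·s²)
  M (mass): kg
  m (mass): kg
  r (distance): m  → in the denominator, contributes 1/m
  The minus sign does not affect the units.

Multiplying the contributions: [m³/(kg·s²)] · [kg] · [kg] · [1/m]
Adding exponents of each base unit: kg: 1, m: 2, s: -2
SI base units of gravitational potential energy: kg·m²/s²

The claimed units kg·m²/s² match the derived units, so the claim is correct.

Answer: Yes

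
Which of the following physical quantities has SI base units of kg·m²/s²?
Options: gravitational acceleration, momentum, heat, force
Checking the SI base units of each option:
  gravitational acceleration (g = GM/r²): m/s²  ✗
  momentum (p = mv): kg·m/s  ✗
  heat (Q = mcΔT): kg·m²/s²  ✓ matches
  force (F = ma): kg·m/s²  ✗

Only heat has units kg·m²/s².

Answer: heat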